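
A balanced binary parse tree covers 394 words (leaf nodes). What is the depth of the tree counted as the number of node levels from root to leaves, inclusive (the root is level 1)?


In a balanced binary tree with n leaves the deepest leaf is ceil(log2(n)) edges below the root,
so counting node levels inclusive of root and leaves gives ceil(log2(n)) + 1 levels.
log2(394) = 8.6221
ceil(8.6221) = 9
levels = 9 + 1 = 10

10


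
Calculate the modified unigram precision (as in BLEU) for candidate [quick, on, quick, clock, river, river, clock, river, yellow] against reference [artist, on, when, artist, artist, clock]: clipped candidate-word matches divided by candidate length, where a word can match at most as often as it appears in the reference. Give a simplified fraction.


Reference word counts: {'artist': 3, 'clock': 1, 'on': 1, 'when': 1}
Checking each candidate word (with clipping):
  'quick' -> not in reference -> no match (matches: 0)
  'on' -> in reference (ref count 1, used 1/1) -> match (matches: 1)
  'quick' -> not in reference -> no match (matches: 1)
  'clock' -> in reference (ref count 1, used 1/1) -> match (matches: 2)
  'river' -> not in reference -> no match (matches: 2)
  'river' -> not in reference -> no match (matches: 2)
  'clock' -> ref count 1 already used up (1/1) -> clipped, no match (matches: 2)
  'river' -> not in reference -> no match (matches: 2)
  'yellow' -> not in reference -> no match (matches: 2)
Clipped matches: 2, Candidate length: 9
Precision = 2/9

2/9


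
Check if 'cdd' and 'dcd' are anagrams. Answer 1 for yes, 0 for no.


Sort characters of 'cdd': 'cdd'
Sort characters of 'dcd': 'cdd'
Sorted forms match -> they ARE anagrams
Result: 1

1


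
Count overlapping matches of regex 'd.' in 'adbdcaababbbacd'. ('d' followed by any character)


Pattern: d. means 'd' followed by any character.
Scanning 'adbdcaababbbacd' position-by-position:
  Pos 0: window 'ad' -> no
  Pos 1: window 'db' -> MATCH
  Pos 2: window 'bd' -> no
  Pos 3: window 'dc' -> MATCH
  Pos 4: window 'ca' -> no
  Pos 5: window 'aa' -> no
  Pos 6: window 'ab' -> no
  Pos 7: window 'ba' -> no
  Pos 8: window 'ab' -> no
  Pos 9: window 'bb' -> no
  Pos 10: window 'bb' -> no
  Pos 11: window 'ba' -> no
  Pos 12: window 'ac' -> no
  Pos 13: window 'cd' -> no
  Pos 14: window 'd' -> no
Total matches: 2

2


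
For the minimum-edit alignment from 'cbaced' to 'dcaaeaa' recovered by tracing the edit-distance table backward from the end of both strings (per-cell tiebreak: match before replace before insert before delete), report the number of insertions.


Edit distance = 5. Backtracking from cell (6, 7) with preference match > replace > insert > delete,
then listing the resulting alignment 'cbaced' -> 'dcaaeaa' left to right:
  Step 1: insert 'd' [insertion #1]
  Step 2: keep 'c'
  Step 3: replace b->a
  Step 4: keep 'a'
  Step 5: replace c->e
  Step 6: replace e->a
  Step 7: replace d->a
Total insertions: 1

1


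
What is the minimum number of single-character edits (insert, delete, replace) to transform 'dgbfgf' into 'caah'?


Building DP table for s1='dgbfgf' (len 6) and s2='caah' (len 4):
       c  a  a  h
    0  1  2  3  4
  d 1  1  2  3  4
  g 2  2  2  3  4
  b 3  3  3  3  4
  f 4  4  4  4  4
  g 5  5  5  5  5
  f 6  6  6  6  6
Edit distance = dp[6][4] = 6

6


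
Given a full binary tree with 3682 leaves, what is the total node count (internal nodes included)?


Leaf nodes (terminals): 3682
Internal nodes = n - 1 = 3682 - 1 = 3681
Total = leaves + internal = 3682 + 3681 = 7363

7363


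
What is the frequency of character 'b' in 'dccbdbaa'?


Scanning 'dccbdbaa' for 'b':
  Position 3: 'b' -> MATCH (count: 1)
  Position 5: 'b' -> MATCH (count: 2)
Total occurrences of 'b': 2

2


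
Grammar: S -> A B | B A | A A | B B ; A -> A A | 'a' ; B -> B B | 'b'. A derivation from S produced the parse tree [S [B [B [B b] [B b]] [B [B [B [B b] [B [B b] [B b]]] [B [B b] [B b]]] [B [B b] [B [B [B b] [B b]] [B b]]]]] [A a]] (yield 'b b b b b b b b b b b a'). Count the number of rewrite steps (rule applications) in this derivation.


Every bracketed nonterminal node [X ...] in the tree is produced by exactly one rule application.
Reading the tree off as a leftmost derivation:
  Step 1: S  =>  B A   (applied S -> B A)
  Step 2: B A  =>  B B A   (applied B -> B B)
  Step 3: B B A  =>  B B B A   (applied B -> B B)
  Step 4: B B B A  =>  b B B A   (applied B -> b)
  Step 5: b B B A  =>  b b B A   (applied B -> b)
  Step 6: b b B A  =>  b b B B A   (applied B -> B B)
  Step 7: b b B B A  =>  b b B B B A   (applied B -> B B)
  Step 8: b b B B B A  =>  b b B B B B A   (applied B -> B B)
  Step 9: b b B B B B A  =>  b b b B B B A   (applied B -> b)
  Step 10: b b b B B B A  =>  b b b B B B B A   (applied B -> B B)
  Step 11: b b b B B B B A  =>  b b b b B B B A   (applied B -> b)
  Step 12: b b b b B B B A  =>  b b b b b B B A   (applied B -> b)
  Step 13: b b b b b B B A  =>  b b b b b B B B A   (applied B -> B B)
  Step 14: b b b b b B B B A  =>  b b b b b b B B A   (applied B -> b)
  Step 15: b b b b b b B B A  =>  b b b b b b b B A   (applied B -> b)
  Step 16: b b b b b b b B A  =>  b b b b b b b B B A   (applied B -> B B)
  Step 17: b b b b b b b B B A  =>  b b b b b b b b B A   (applied B -> b)
  Step 18: b b b b b b b b B A  =>  b b b b b b b b B B A   (applied B -> B B)
  Step 19: b b b b b b b b B B A  =>  b b b b b b b b B B B A   (applied B -> B B)
  Step 20: b b b b b b b b B B B A  =>  b b b b b b b b b B B A   (applied B -> b)
  Step 21: b b b b b b b b b B B A  =>  b b b b b b b b b b B A   (applied B -> b)
  Step 22: b b b b b b b b b b B A  =>  b b b b b b b b b b b A   (applied B -> b)
  Step 23: b b b b b b b b b b b A  =>  b b b b b b b b b b b a   (applied A -> a)
Final yield: b b b b b b b b b b b a
Total rewrite steps: 23

23


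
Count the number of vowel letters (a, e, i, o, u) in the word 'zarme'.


Scanning each character of 'zarme':
  Position 1: 'z' -> consonant (running count: 0)
  Position 2: 'a' -> vowel (running count: 1)
  Position 3: 'r' -> consonant (running count: 1)
  Position 4: 'm' -> consonant (running count: 1)
  Position 5: 'e' -> vowel (running count: 2)
Total vowels: 2

2


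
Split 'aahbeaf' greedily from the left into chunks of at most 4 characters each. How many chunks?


'aahbeaf' has 7 characters.
Chunking with max size 4:
  Chunk 1: 'aahb' (positions 0-3)
  Chunk 2: 'eaf' (positions 4-6)
Total chunks: ceil(7 / 4) = 2

2


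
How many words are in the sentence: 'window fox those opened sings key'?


Counting words by splitting on spaces:
  Word 1: 'window'
  Word 2: 'fox'
  Word 3: 'those'
  Word 4: 'opened'
  Word 5: 'sings'
  Word 6: 'key'
Total words: 6

6


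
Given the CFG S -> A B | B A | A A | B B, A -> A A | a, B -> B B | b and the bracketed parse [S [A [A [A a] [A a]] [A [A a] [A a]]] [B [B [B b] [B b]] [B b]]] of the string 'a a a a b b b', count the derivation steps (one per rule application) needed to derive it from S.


Every bracketed nonterminal node [X ...] in the tree is produced by exactly one rule application.
Reading the tree off as a leftmost derivation:
  Step 1: S  =>  A B   (applied S -> A B)
  Step 2: A B  =>  A A B   (applied A -> A A)
  Step 3: A A B  =>  A A A B   (applied A -> A A)
  Step 4: A A A B  =>  a A A B   (applied A -> a)
  Step 5: a A A B  =>  a a A B   (applied A -> a)
  Step 6: a a A B  =>  a a A A B   (applied A -> A A)
  Step 7: a a A A B  =>  a a a A B   (applied A -> a)
  Step 8: a a a A B  =>  a a a a B   (applied A -> a)
  Step 9: a a a a B  =>  a a a a B B   (applied B -> B B)
  Step 10: a a a a B B  =>  a a a a B B B   (applied B -> B B)
  Step 11: a a a a B B B  =>  a a a a b B B   (applied B -> b)
  Step 12: a a a a b B B  =>  a a a a b b B   (applied B -> b)
  Step 13: a a a a b b B  =>  a a a a b b b   (applied B -> b)
Final yield: a a a a b b b
Total rewrite steps: 13

13


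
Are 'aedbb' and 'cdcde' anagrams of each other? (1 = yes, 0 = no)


Sort characters of 'aedbb': 'abbde'
Sort characters of 'cdcde': 'ccdde'
Sorted forms differ -> they are NOT anagrams
Result: 0

0


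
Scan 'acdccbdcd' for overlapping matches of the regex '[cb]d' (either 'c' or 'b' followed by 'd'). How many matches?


Pattern: [cb]d means either 'c' or 'b' followed by 'd'.
Scanning 'acdccbdcd' position-by-position:
  Pos 0: window 'ac' -> no
  Pos 1: window 'cd' -> MATCH
  Pos 2: window 'dc' -> no
  Pos 3: window 'cc' -> no
  Pos 4: window 'cb' -> no
  Pos 5: window 'bd' -> MATCH
  Pos 6: window 'dc' -> no
  Pos 7: window 'cd' -> MATCH
  Pos 8: window 'd' -> no
Total matches: 3

3


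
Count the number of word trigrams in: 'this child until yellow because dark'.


Word trigrams from [6] words:
  Trigram 1: (this child until)
  Trigram 2: (child until yellow)
  Trigram 3: (until yellow because)
  Trigram 4: (yellow because dark)
Total word trigrams: 6 - 2 = 4

4


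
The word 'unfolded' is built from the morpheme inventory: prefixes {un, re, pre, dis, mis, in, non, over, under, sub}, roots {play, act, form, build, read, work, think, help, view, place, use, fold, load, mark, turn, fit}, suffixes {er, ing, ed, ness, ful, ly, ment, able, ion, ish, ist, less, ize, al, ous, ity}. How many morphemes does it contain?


Segmenting 'unfolded' against the inventory:
  'un' -> prefix (morpheme 1)
  'fold' -> root (morpheme 2)
  'ed' -> suffix (morpheme 3)
Total morphemes: 3

3


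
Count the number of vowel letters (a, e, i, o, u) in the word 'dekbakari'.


Scanning each character of 'dekbakari':
  Position 1: 'd' -> consonant (running count: 0)
  Position 2: 'e' -> vowel (running count: 1)
  Position 3: 'k' -> consonant (running count: 1)
  Position 4: 'b' -> consonant (running count: 1)
  Position 5: 'a' -> vowel (running count: 2)
  Position 6: 'k' -> consonant (running count: 2)
  Position 7: 'a' -> vowel (running count: 3)
  Position 8: 'r' -> consonant (running count: 3)
  Position 9: 'i' -> vowel (running count: 4)
Total vowels: 4

4


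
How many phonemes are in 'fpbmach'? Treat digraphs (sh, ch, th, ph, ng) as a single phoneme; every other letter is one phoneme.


Parsing 'fpbmach' greedily, digraphs first:
  'f' -> consonant phoneme (phonemes so far: 1)
  'p' -> consonant phoneme (phonemes so far: 2)
  'b' -> consonant phoneme (phonemes so far: 3)
  'm' -> consonant phoneme (phonemes so far: 4)
  'a' -> vowel phoneme (phonemes so far: 5)
  'ch' -> digraph (1 consonant phoneme) (phonemes so far: 6)
Total phonemes: 6

6


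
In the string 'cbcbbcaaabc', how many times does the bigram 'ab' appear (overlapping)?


Scanning 'cbcbbcaaabc' for bigram 'ab':
  Position 0: 'cb' -> no
  Position 1: 'bc' -> no
  Position 2: 'cb' -> no
  Position 3: 'bb' -> no
  Position 4: 'bc' -> no
  Position 5: 'ca' -> no
  Position 6: 'aa' -> no
  Position 7: 'aa' -> no
  Position 8: 'ab' -> MATCH
  Position 9: 'bc' -> no
Total matches: 1

1


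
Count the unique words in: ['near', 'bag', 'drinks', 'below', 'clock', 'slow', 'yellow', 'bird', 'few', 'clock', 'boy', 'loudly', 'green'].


Listing all tokens and tracking unique types:
  Token 1: 'near' -> NEW (unique so far: 1)
  Token 2: 'bag' -> NEW (unique so far: 2)
  Token 3: 'drinks' -> NEW (unique so far: 3)
  Token 4: 'below' -> NEW (unique so far: 4)
  Token 5: 'clock' -> NEW (unique so far: 5)
  Token 6: 'slow' -> NEW (unique so far: 6)
  Token 7: 'yellow' -> NEW (unique so far: 7)
  Token 8: 'bird' -> NEW (unique so far: 8)
  Token 9: 'few' -> NEW (unique so far: 9)
  Token 10: 'clock' -> duplicate (unique so far: 9)
  Token 11: 'boy' -> NEW (unique so far: 10)
  Token 12: 'loudly' -> NEW (unique so far: 11)
  Token 13: 'green' -> NEW (unique so far: 12)
Unique types: ('bag', 'below', 'bird', 'boy', 'clock', 'drinks', 'few', 'green', 'loudly', 'near', 'slow', 'yellow')
Vocabulary size: 12

12


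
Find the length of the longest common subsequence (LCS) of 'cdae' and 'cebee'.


DP table for LCS of 'cdae' and 'cebee':
       c  e  b  e  e
    0  0  0  0  0  0
  c 0  1  1  1  1  1
  d 0  1  1  1  1  1
  a 0  1  1  1  1  1
  e 0  1  2  2  2  2
LCS: 'ce'
LCS length = 2

2


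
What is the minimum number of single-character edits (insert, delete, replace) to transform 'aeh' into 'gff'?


Building DP table for s1='aeh' (len 3) and s2='gff' (len 3):
       g  f  f
    0  1  2  3
  a 1  1  2  3
  e 2  2  2  3
  h 3  3  3  3
Edit distance = dp[3][3] = 3

3


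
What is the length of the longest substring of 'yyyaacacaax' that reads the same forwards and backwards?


Scanning 'yyyaacacaax' for palindromic substrings.
Substring at positions 3-9: 'aacacaa'.
Check: reverse('aacacaa') = 'aacacaa' -> palindrome confirmed.
Neighbouring characters ('y' / 'x') break symmetry, so it cannot extend further.
No longer palindromic substring exists; longest length = 7

7


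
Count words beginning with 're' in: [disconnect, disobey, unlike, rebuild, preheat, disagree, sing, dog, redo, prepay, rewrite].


Checking each word for prefix 're':
  'disconnect' -> no (count: 0)
  'disobey' -> no (count: 0)
  'unlike' -> no (count: 0)
  'rebuild' -> YES, starts with 're' (count: 1)
  'preheat' -> no (count: 1)
  'disagree' -> no (count: 1)
  'sing' -> no (count: 1)
  'dog' -> no (count: 1)
  'redo' -> YES, starts with 're' (count: 2)
  'prepay' -> no (count: 2)
  'rewrite' -> YES, starts with 're' (count: 3)
Total with prefix 're': 3

3


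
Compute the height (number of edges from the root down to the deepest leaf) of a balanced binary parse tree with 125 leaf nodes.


In a balanced binary tree with n leaves the deepest leaf is ceil(log2(n)) edges below the root.
log2(125) = 6.9658
ceil(6.9658) = 7
height (edges) = 7

7


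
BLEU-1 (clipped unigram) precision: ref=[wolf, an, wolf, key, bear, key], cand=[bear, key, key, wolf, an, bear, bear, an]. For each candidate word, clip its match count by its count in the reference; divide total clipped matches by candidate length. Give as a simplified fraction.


Reference word counts: {'an': 1, 'bear': 1, 'key': 2, 'wolf': 2}
Checking each candidate word (with clipping):
  'bear' -> in reference (ref count 1, used 1/1) -> match (matches: 1)
  'key' -> in reference (ref count 2, used 1/2) -> match (matches: 2)
  'key' -> in reference (ref count 2, used 2/2) -> match (matches: 3)
  'wolf' -> in reference (ref count 2, used 1/2) -> match (matches: 4)
  'an' -> in reference (ref count 1, used 1/1) -> match (matches: 5)
  'bear' -> ref count 1 already used up (1/1) -> clipped, no match (matches: 5)
  'bear' -> ref count 1 already used up (1/1) -> clipped, no match (matches: 5)
  'an' -> ref count 1 already used up (1/1) -> clipped, no match (matches: 5)
Clipped matches: 5, Candidate length: 8
Precision = 5/8

5/8


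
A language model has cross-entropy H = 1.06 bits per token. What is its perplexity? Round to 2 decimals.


Perplexity formula: PP = 2^H
H = 1.06
PP = 2^1.06
Decompose: 2^1.06 = 2^1 * 2^0.06
2^1 = 2, 2^0.06 ~ 1.0424658
PP ~ 2 * 1.0424658 = 2.0849316
Rounded to 2 decimals: 2.08

2.08


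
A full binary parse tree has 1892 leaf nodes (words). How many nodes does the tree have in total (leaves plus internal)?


Leaf nodes (terminals): 1892
Internal nodes = n - 1 = 1892 - 1 = 1891
Total = leaves + internal = 1892 + 1891 = 3783

3783


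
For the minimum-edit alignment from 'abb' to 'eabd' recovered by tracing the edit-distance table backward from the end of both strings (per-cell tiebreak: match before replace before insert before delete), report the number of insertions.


Edit distance = 2. Backtracking from cell (3, 4) with preference match > replace > insert > delete,
then listing the resulting alignment 'abb' -> 'eabd' left to right:
  Step 1: insert 'e' [insertion #1]
  Step 2: keep 'a'
  Step 3: keep 'b'
  Step 4: replace b->d
Total insertions: 1

1


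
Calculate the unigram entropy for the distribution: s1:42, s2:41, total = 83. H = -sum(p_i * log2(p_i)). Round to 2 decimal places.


Computing entropy H = -sum(p_i * log2(p_i)):
  s1: p = 42/83 = 0.5060, -p*log2(p) = 0.4973
  s2: p = 41/83 = 0.4940, -p*log2(p) = 0.5026
H = sum of terms = 0.9999
Rounded to 2 decimals: 1.00

1.00


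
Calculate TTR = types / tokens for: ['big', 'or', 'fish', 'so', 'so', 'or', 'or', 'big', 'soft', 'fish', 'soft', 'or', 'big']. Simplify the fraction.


Tokens: 13
Unique types: ('big', 'fish', 'or', 'so', 'soft') = 5
TTR = 5/13
Already in lowest terms.

5/13


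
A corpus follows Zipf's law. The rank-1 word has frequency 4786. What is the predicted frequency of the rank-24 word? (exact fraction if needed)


Zipf's law: freq(rank) = f1 / rank
f1 = 4786, rank = 24
freq = 4786 / 24
GCD(4786, 24) = 2
Simplified: 2393/12

2393/12


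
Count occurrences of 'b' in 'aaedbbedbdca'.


Scanning 'aaedbbedbdca' for 'b':
  Position 4: 'b' -> MATCH (count: 1)
  Position 5: 'b' -> MATCH (count: 2)
  Position 8: 'b' -> MATCH (count: 3)
Total occurrences of 'b': 3

3


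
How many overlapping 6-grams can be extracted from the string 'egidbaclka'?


String 'egidbaclka' has length L = 10.
Number of overlapping n-grams = L - n + 1
Substituting: 10 - 6 + 1 = 5

5


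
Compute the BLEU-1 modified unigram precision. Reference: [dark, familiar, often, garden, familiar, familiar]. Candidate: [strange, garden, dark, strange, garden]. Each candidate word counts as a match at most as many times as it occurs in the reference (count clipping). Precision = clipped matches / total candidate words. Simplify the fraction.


Reference word counts: {'dark': 1, 'familiar': 3, 'garden': 1, 'often': 1}
Checking each candidate word (with clipping):
  'strange' -> not in reference -> no match (matches: 0)
  'garden' -> in reference (ref count 1, used 1/1) -> match (matches: 1)
  'dark' -> in reference (ref count 1, used 1/1) -> match (matches: 2)
  'strange' -> not in reference -> no match (matches: 2)
  'garden' -> ref count 1 already used up (1/1) -> clipped, no match (matches: 2)
Clipped matches: 2, Candidate length: 5
Precision = 2/5

2/5


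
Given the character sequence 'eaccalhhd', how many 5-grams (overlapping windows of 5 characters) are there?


String 'eaccalhhd' has length L = 9.
Number of overlapping n-grams = L - n + 1
Substituting: 9 - 5 + 1 = 5

5


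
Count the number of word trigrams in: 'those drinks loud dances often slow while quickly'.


Word trigrams from [8] words:
  Trigram 1: (those drinks loud)
  Trigram 2: (drinks loud dances)
  Trigram 3: (loud dances often)
  Trigram 4: (dances often slow)
  Trigram 5: (often slow while)
  Trigram 6: (slow while quickly)
Total word trigrams: 8 - 2 = 6

6


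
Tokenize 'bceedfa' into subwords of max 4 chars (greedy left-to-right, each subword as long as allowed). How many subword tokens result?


'bceedfa' has 7 characters.
Chunking with max size 4:
  Chunk 1: 'bcee' (positions 0-3)
  Chunk 2: 'dfa' (positions 4-6)
Total chunks: ceil(7 / 4) = 2

2


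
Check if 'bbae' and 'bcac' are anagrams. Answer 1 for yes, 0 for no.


Sort characters of 'bbae': 'abbe'
Sort characters of 'bcac': 'abcc'
Sorted forms differ -> they are NOT anagrams
Result: 0

0


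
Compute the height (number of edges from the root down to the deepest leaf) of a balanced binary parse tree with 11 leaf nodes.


In a balanced binary tree with n leaves the deepest leaf is ceil(log2(n)) edges below the root.
log2(11) = 3.4594
ceil(3.4594) = 4
height (edges) = 4

4


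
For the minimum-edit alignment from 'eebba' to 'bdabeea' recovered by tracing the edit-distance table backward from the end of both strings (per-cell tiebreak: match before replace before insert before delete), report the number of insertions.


Edit distance = 5. Backtracking from cell (5, 7) with preference match > replace > insert > delete,
then listing the resulting alignment 'eebba' -> 'bdabeea' left to right:
  Step 1: insert 'b' [insertion #1]
  Step 2: replace e->d
  Step 3: replace e->a
  Step 4: keep 'b'
  Step 5: insert 'e' [insertion #2]
  Step 6: replace b->e
  Step 7: keep 'a'
Total insertions: 2

2


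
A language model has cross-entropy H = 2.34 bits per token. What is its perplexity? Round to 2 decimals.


Perplexity formula: PP = 2^H
H = 2.34
PP = 2^2.34
Decompose: 2^2.34 = 2^2 * 2^0.34
2^2 = 4, 2^0.34 ~ 1.2657566
PP ~ 4 * 1.2657566 = 5.0630264
Rounded to 2 decimals: 5.06

5.06


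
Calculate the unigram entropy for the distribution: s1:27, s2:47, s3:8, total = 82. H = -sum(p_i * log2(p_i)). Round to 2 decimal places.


Computing entropy H = -sum(p_i * log2(p_i)):
  s1: p = 27/82 = 0.3293, -p*log2(p) = 0.5277
  s2: p = 47/82 = 0.5732, -p*log2(p) = 0.4602
  s3: p = 8/82 = 0.0976, -p*log2(p) = 0.3276
H = sum of terms = 1.3155
Rounded to 2 decimals: 1.32

1.32


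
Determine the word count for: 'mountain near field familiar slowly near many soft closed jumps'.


Counting words by splitting on spaces:
  Word 1: 'mountain'
  Word 2: 'near'
  Word 3: 'field'
  Word 4: 'familiar'
  Word 5: 'slowly'
  Word 6: 'near'
  Word 7: 'many'
  Word 8: 'soft'
  Word 9: 'closed'
  Word 10: 'jumps'
Total words: 10

10


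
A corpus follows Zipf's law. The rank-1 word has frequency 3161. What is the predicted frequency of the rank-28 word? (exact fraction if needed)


Zipf's law: freq(rank) = f1 / rank
f1 = 3161, rank = 28
freq = 3161 / 28
GCD(3161, 28) = 1
Simplified: 3161/28

3161/28


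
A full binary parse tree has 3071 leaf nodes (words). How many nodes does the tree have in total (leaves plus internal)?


Leaf nodes (terminals): 3071
Internal nodes = n - 1 = 3071 - 1 = 3070
Total = leaves + internal = 3071 + 3070 = 6141

6141


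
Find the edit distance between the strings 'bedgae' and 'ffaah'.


Building DP table for s1='bedgae' (len 6) and s2='ffaah' (len 5):
       f  f  a  a  h
    0  1  2  3  4  5
  b 1  1  2  3  4  5
  e 2  2  2  3  4  5
  d 3  3  3  3  4  5
  g 4  4  4  4  4  5
  a 5  5  5  4  4  5
  e 6  6  6  5  5  5
Edit distance = dp[6][5] = 5

5


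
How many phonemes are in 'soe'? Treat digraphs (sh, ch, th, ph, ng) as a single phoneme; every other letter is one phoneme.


Parsing 'soe' greedily, digraphs first:
  's' -> consonant phoneme (phonemes so far: 1)
  'o' -> vowel phoneme (phonemes so far: 2)
  'e' -> vowel phoneme (phonemes so far: 3)
Total phonemes: 3

3


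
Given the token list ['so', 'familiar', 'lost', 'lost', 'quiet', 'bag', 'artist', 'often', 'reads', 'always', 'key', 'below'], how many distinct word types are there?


Listing all tokens and tracking unique types:
  Token 1: 'so' -> NEW (unique so far: 1)
  Token 2: 'familiar' -> NEW (unique so far: 2)
  Token 3: 'lost' -> NEW (unique so far: 3)
  Token 4: 'lost' -> duplicate (unique so far: 3)
  Token 5: 'quiet' -> NEW (unique so far: 4)
  Token 6: 'bag' -> NEW (unique so far: 5)
  Token 7: 'artist' -> NEW (unique so far: 6)
  Token 8: 'often' -> NEW (unique so far: 7)
  Token 9: 'reads' -> NEW (unique so far: 8)
  Token 10: 'always' -> NEW (unique so far: 9)
  Token 11: 'key' -> NEW (unique so far: 10)
  Token 12: 'below' -> NEW (unique so far: 11)
Unique types: ('always', 'artist', 'bag', 'below', 'familiar', 'key', 'lost', 'often', 'quiet', 'reads', 'so')
Vocabulary size: 11

11


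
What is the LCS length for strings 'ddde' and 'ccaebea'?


DP table for LCS of 'ddde' and 'ccaebea':
       c  c  a  e  b  e  a
    0  0  0  0  0  0  0  0
  d 0  0  0  0  0  0  0  0
  d 0  0  0  0  0  0  0  0
  d 0  0  0  0  0  0  0  0
  e 0  0  0  0  1  1  1  1
LCS: 'e'
LCS length = 1

1


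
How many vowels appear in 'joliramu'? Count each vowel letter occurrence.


Scanning each character of 'joliramu':
  Position 1: 'j' -> consonant (running count: 0)
  Position 2: 'o' -> vowel (running count: 1)
  Position 3: 'l' -> consonant (running count: 1)
  Position 4: 'i' -> vowel (running count: 2)
  Position 5: 'r' -> consonant (running count: 2)
  Position 6: 'a' -> vowel (running count: 3)
  Position 7: 'm' -> consonant (running count: 3)
  Position 8: 'u' -> vowel (running count: 4)
Total vowels: 4

4


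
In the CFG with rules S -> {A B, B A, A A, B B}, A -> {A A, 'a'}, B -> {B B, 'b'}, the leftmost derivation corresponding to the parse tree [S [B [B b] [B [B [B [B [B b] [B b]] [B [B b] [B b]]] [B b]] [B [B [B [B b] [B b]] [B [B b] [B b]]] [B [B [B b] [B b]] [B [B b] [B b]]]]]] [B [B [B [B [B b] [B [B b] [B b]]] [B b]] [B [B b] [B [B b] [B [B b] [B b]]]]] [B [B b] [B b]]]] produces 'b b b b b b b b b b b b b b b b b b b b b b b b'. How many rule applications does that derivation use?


Every bracketed nonterminal node [X ...] in the tree is produced by exactly one rule application.
Reading the tree off as a leftmost derivation:
  Step 1: S  =>  B B   (applied S -> B B)
  Step 2: B B  =>  B B B   (applied B -> B B)
  Step 3: B B B  =>  b B B   (applied B -> b)
  Step 4: b B B  =>  b B B B   (applied B -> B B)
  Step 5: b B B B  =>  b B B B B   (applied B -> B B)
  Step 6: b B B B B  =>  b B B B B B   (applied B -> B B)
  Step 7: b B B B B B  =>  b B B B B B B   (applied B -> B B)
  Step 8: b B B B B B B  =>  b b B B B B B   (applied B -> b)
  Step 9: b b B B B B B  =>  b b b B B B B   (applied B -> b)
  Step 10: b b b B B B B  =>  b b b B B B B B   (applied B -> B B)
  Step 11: b b b B B B B B  =>  b b b b B B B B   (applied B -> b)
  Step 12: b b b b B B B B  =>  b b b b b B B B   (applied B -> b)
  Step 13: b b b b b B B B  =>  b b b b b b B B   (applied B -> b)
  Step 14: b b b b b b B B  =>  b b b b b b B B B   (applied B -> B B)
  Step 15: b b b b b b B B B  =>  b b b b b b B B B B   (applied B -> B B)
  Step 16: b b b b b b B B B B  =>  b b b b b b B B B B B   (applied B -> B B)
  Step 17: b b b b b b B B B B B  =>  b b b b b b b B B B B   (applied B -> b)
  Step 18: b b b b b b b B B B B  =>  b b b b b b b b B B B   (applied B -> b)
  Step 19: b b b b b b b b B B B  =>  b b b b b b b b B B B B   (applied B -> B B)
  Step 20: b b b b b b b b B B B B  =>  b b b b b b b b b B B B   (applied B -> b)
  Step 21: b b b b b b b b b B B B  =>  b b b b b b b b b b B B   (applied B -> b)
  Step 22: b b b b b b b b b b B B  =>  b b b b b b b b b b B B B   (applied B -> B B)
  Step 23: b b b b b b b b b b B B B  =>  b b b b b b b b b b B B B B   (applied B -> B B)
  Step 24: b b b b b b b b b b B B B B  =>  b b b b b b b b b b b B B B   (applied B -> b)
  Step 25: b b b b b b b b b b b B B B  =>  b b b b b b b b b b b b B B   (applied B -> b)
  Step 26: b b b b b b b b b b b b B B  =>  b b b b b b b b b b b b B B B   (applied B -> B B)
  Step 27: b b b b b b b b b b b b B B B  =>  b b b b b b b b b b b b b B B   (applied B -> b)
  Step 28: b b b b b b b b b b b b b B B  =>  b b b b b b b b b b b b b b B   (applied B -> b)
  Step 29: b b b b b b b b b b b b b b B  =>  b b b b b b b b b b b b b b B B   (applied B -> B B)
  Step 30: b b b b b b b b b b b b b b B B  =>  b b b b b b b b b b b b b b B B B   (applied B -> B B)
  Step 31: b b b b b b b b b b b b b b B B B  =>  b b b b b b b b b b b b b b B B B B   (applied B -> B B)
  Step 32: b b b b b b b b b b b b b b B B B B  =>  b b b b b b b b b b b b b b B B B B B   (applied B -> B B)
  Step 33: b b b b b b b b b b b b b b B B B B B  =>  b b b b b b b b b b b b b b b B B B B   (applied B -> b)
  Step 34: b b b b b b b b b b b b b b b B B B B  =>  b b b b b b b b b b b b b b b B B B B B   (applied B -> B B)
  Step 35: b b b b b b b b b b b b b b b B B B B B  =>  b b b b b b b b b b b b b b b b B B B B   (applied B -> b)
  Step 36: b b b b b b b b b b b b b b b b B B B B  =>  b b b b b b b b b b b b b b b b b B B B   (applied B -> b)
  Step 37: b b b b b b b b b b b b b b b b b B B B  =>  b b b b b b b b b b b b b b b b b b B B   (applied B -> b)
  Step 38: b b b b b b b b b b b b b b b b b b B B  =>  b b b b b b b b b b b b b b b b b b B B B   (applied B -> B B)
  Step 39: b b b b b b b b b b b b b b b b b b B B B  =>  b b b b b b b b b b b b b b b b b b b B B   (applied B -> b)
  Step 40: b b b b b b b b b b b b b b b b b b b B B  =>  b b b b b b b b b b b b b b b b b b b B B B   (applied B -> B B)
  Step 41: b b b b b b b b b b b b b b b b b b b B B B  =>  b b b b b b b b b b b b b b b b b b b b B B   (applied B -> b)
  Step 42: b b b b b b b b b b b b b b b b b b b b B B  =>  b b b b b b b b b b b b b b b b b b b b B B B   (applied B -> B B)
  Step 43: b b b b b b b b b b b b b b b b b b b b B B B  =>  b b b b b b b b b b b b b b b b b b b b b B B   (applied B -> b)
  Step 44: b b b b b b b b b b b b b b b b b b b b b B B  =>  b b b b b b b b b b b b b b b b b b b b b b B   (applied B -> b)
  Step 45: b b b b b b b b b b b b b b b b b b b b b b B  =>  b b b b b b b b b b b b b b b b b b b b b b B B   (applied B -> B B)
  Step 46: b b b b b b b b b b b b b b b b b b b b b b B B  =>  b b b b b b b b b b b b b b b b b b b b b b b B   (applied B -> b)
  Step 47: b b b b b b b b b b b b b b b b b b b b b b b B  =>  b b b b b b b b b b b b b b b b b b b b b b b b   (applied B -> b)
Final yield: b b b b b b b b b b b b b b b b b b b b b b b b
Total rewrite steps: 47

47


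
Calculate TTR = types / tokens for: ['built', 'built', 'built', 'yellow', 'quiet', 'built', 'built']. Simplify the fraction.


Tokens: 7
Unique types: ('built', 'quiet', 'yellow') = 3
TTR = 3/7
Already in lowest terms.

3/7


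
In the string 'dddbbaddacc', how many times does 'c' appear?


Scanning 'dddbbaddacc' for 'c':
  Position 9: 'c' -> MATCH (count: 1)
  Position 10: 'c' -> MATCH (count: 2)
Total occurrences of 'c': 2

2


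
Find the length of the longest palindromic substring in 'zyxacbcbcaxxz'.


Scanning 'zyxacbcbcaxxz' for palindromic substrings.
Substring at positions 2-10: 'xacbcbcax'.
Check: reverse('xacbcbcax') = 'xacbcbcax' -> palindrome confirmed.
Neighbouring characters ('y' / 'x') break symmetry, so it cannot extend further.
No longer palindromic substring exists; longest length = 9

9


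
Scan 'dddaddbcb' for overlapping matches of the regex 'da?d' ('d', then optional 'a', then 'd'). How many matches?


Pattern: da?d means 'd', then optional 'a', then 'd'.
Scanning 'dddaddbcb' position-by-position:
  Pos 0: window 'ddd' -> MATCH
  Pos 1: window 'dda' -> MATCH
  Pos 2: window 'dad' -> MATCH
  Pos 3: window 'add' -> no
  Pos 4: window 'ddb' -> MATCH
  Pos 5: window 'dbc' -> no
  Pos 6: window 'bcb' -> no
  Pos 7: window 'cb' -> no
  Pos 8: window 'b' -> no
Total matches: 4

4


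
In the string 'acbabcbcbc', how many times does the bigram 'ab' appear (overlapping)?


Scanning 'acbabcbcbc' for bigram 'ab':
  Position 0: 'ac' -> no
  Position 1: 'cb' -> no
  Position 2: 'ba' -> no
  Position 3: 'ab' -> MATCH
  Position 4: 'bc' -> no
  Position 5: 'cb' -> no
  Position 6: 'bc' -> no
  Position 7: 'cb' -> no
  Position 8: 'bc' -> no
Total matches: 1

1


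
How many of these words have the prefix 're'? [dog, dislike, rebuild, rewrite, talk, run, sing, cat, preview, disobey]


Checking each word for prefix 're':
  'dog' -> no (count: 0)
  'dislike' -> no (count: 0)
  'rebuild' -> YES, starts with 're' (count: 1)
  'rewrite' -> YES, starts with 're' (count: 2)
  'talk' -> no (count: 2)
  'run' -> no (count: 2)
  'sing' -> no (count: 2)
  'cat' -> no (count: 2)
  'preview' -> no (count: 2)
  'disobey' -> no (count: 2)
Total with prefix 're': 2

2


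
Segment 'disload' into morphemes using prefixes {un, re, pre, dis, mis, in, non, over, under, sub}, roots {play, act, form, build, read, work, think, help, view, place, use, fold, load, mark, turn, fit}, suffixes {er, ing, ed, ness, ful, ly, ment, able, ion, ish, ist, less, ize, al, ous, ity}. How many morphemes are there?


Segmenting 'disload' against the inventory:
  'dis' -> prefix (morpheme 1)
  'load' -> root (morpheme 2)
Total morphemes: 2

2


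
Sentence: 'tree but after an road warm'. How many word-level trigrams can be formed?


Word trigrams from [6] words:
  Trigram 1: (tree but after)
  Trigram 2: (but after an)
  Trigram 3: (after an road)
  Trigram 4: (an road warm)
Total word trigrams: 6 - 2 = 4

4


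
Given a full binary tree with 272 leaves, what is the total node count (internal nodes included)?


Leaf nodes (terminals): 272
Internal nodes = n - 1 = 272 - 1 = 271
Total = leaves + internal = 272 + 271 = 543

543


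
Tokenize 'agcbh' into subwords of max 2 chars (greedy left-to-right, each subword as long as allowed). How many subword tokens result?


'agcbh' has 5 characters.
Chunking with max size 2:
  Chunk 1: 'ag' (positions 0-1)
  Chunk 2: 'cb' (positions 2-3)
  Chunk 3: 'h' (positions 4-4)
Total chunks: ceil(5 / 2) = 3

3


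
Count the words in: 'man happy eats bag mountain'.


Counting words by splitting on spaces:
  Word 1: 'man'
  Word 2: 'happy'
  Word 3: 'eats'
  Word 4: 'bag'
  Word 5: 'mountain'
Total words: 5

5


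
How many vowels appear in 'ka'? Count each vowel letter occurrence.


Scanning each character of 'ka':
  Position 1: 'k' -> consonant (running count: 0)
  Position 2: 'a' -> vowel (running count: 1)
Total vowels: 1

1


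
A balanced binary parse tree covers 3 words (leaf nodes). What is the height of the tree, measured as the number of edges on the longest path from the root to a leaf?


In a balanced binary tree with n leaves the deepest leaf is ceil(log2(n)) edges below the root.
log2(3) = 1.5850
ceil(1.5850) = 2
height (edges) = 2

2


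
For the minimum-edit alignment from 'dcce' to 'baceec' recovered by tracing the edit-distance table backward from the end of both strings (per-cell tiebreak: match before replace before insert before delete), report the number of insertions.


Edit distance = 4. Backtracking from cell (4, 6) with preference match > replace > insert > delete,
then listing the resulting alignment 'dcce' -> 'baceec' left to right:
  Step 1: insert 'b' [insertion #1]
  Step 2: replace d->a
  Step 3: keep 'c'
  Step 4: replace c->e
  Step 5: keep 'e'
  Step 6: insert 'c' [insertion #2]
Total insertions: 2

2


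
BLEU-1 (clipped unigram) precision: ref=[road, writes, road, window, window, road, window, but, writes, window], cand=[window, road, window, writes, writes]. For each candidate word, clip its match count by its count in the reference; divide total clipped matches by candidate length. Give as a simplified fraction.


Reference word counts: {'but': 1, 'road': 3, 'window': 4, 'writes': 2}
Checking each candidate word (with clipping):
  'window' -> in reference (ref count 4, used 1/4) -> match (matches: 1)
  'road' -> in reference (ref count 3, used 1/3) -> match (matches: 2)
  'window' -> in reference (ref count 4, used 2/4) -> match (matches: 3)
  'writes' -> in reference (ref count 2, used 1/2) -> match (matches: 4)
  'writes' -> in reference (ref count 2, used 2/2) -> match (matches: 5)
Clipped matches: 5, Candidate length: 5
Precision = 5/5 = 1

1


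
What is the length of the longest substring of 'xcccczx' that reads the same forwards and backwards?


Scanning 'xcccczx' for palindromic substrings.
Substring at positions 1-4: 'cccc'.
Check: reverse('cccc') = 'cccc' -> palindrome confirmed.
Neighbouring characters ('x' / 'z') break symmetry, so it cannot extend further.
No longer palindromic substring exists; longest length = 4

4


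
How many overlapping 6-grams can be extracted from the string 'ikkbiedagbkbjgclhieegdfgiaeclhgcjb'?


String 'ikkbiedagbkbjgclhieegdfgiaeclhgcjb' has length L = 34.
Number of overlapping n-grams = L - n + 1
Substituting: 34 - 6 + 1 = 29

29


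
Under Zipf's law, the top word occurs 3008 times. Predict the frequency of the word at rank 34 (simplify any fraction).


Zipf's law: freq(rank) = f1 / rank
f1 = 3008, rank = 34
freq = 3008 / 34
GCD(3008, 34) = 2
Simplified: 1504/17

1504/17


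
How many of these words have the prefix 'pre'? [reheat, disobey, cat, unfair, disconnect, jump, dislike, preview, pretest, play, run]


Checking each word for prefix 'pre':
  'reheat' -> no (count: 0)
  'disobey' -> no (count: 0)
  'cat' -> no (count: 0)
  'unfair' -> no (count: 0)
  'disconnect' -> no (count: 0)
  'jump' -> no (count: 0)
  'dislike' -> no (count: 0)
  'preview' -> YES, starts with 'pre' (count: 1)
  'pretest' -> YES, starts with 'pre' (count: 2)
  'play' -> no (count: 2)
  'run' -> no (count: 2)
Total with prefix 'pre': 2

2


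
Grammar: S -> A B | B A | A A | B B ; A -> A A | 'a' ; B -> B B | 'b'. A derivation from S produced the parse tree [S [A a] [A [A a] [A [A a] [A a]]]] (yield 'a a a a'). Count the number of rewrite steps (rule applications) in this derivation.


Every bracketed nonterminal node [X ...] in the tree is produced by exactly one rule application.
Reading the tree off as a leftmost derivation:
  Step 1: S  =>  A A   (applied S -> A A)
  Step 2: A A  =>  a A   (applied A -> a)
  Step 3: a A  =>  a A A   (applied A -> A A)
  Step 4: a A A  =>  a a A   (applied A -> a)
  Step 5: a a A  =>  a a A A   (applied A -> A A)
  Step 6: a a A A  =>  a a a A   (applied A -> a)
  Step 7: a a a A  =>  a a a a   (applied A -> a)
Final yield: a a a a
Total rewrite steps: 7

7


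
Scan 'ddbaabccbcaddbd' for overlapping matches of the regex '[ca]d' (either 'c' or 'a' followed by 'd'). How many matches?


Pattern: [ca]d means either 'c' or 'a' followed by 'd'.
Scanning 'ddbaabccbcaddbd' position-by-position:
  Pos 0: window 'dd' -> no
  Pos 1: window 'db' -> no
  Pos 2: window 'ba' -> no
  Pos 3: window 'aa' -> no
  Pos 4: window 'ab' -> no
  Pos 5: window 'bc' -> no
  Pos 6: window 'cc' -> no
  Pos 7: window 'cb' -> no
  Pos 8: window 'bc' -> no
  Pos 9: window 'ca' -> no
  Pos 10: window 'ad' -> MATCH
  Pos 11: window 'dd' -> no
  Pos 12: window 'db' -> no
  Pos 13: window 'bd' -> no
  Pos 14: window 'd' -> no
Total matches: 1

1


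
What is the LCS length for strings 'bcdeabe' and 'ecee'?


DP table for LCS of 'bcdeabe' and 'ecee':
       e  c  e  e
    0  0  0  0  0
  b 0  0  0  0  0
  c 0  0  1  1  1
  d 0  0  1  1  1
  e 0  1  1  2  2
  a 0  1  1  2  2
  b 0  1  1  2  2
  e 0  1  1  2  3
LCS: 'cee'
LCS length = 3

3


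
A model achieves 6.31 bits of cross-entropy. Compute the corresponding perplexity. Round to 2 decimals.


Perplexity formula: PP = 2^H
H = 6.31
PP = 2^6.31
Decompose: 2^6.31 = 2^6 * 2^0.31
2^6 = 64, 2^0.31 ~ 1.2397077
PP ~ 64 * 1.2397077 = 79.3412928
Rounded to 2 decimals: 79.34

79.34


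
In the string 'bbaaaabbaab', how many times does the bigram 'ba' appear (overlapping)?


Scanning 'bbaaaabbaab' for bigram 'ba':
  Position 0: 'bb' -> no
  Position 1: 'ba' -> MATCH
  Position 2: 'aa' -> no
  Position 3: 'aa' -> no
  Position 4: 'aa' -> no
  Position 5: 'ab' -> no
  Position 6: 'bb' -> no
  Position 7: 'ba' -> MATCH
  Position 8: 'aa' -> no
  Position 9: 'ab' -> no
Total matches: 2

2


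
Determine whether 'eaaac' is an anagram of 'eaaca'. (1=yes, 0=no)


Sort characters of 'eaaac': 'aaace'
Sort characters of 'eaaca': 'aaace'
Sorted forms match -> they ARE anagrams
Result: 1

1


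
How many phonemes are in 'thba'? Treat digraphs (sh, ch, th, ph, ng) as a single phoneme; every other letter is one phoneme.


Parsing 'thba' greedily, digraphs first:
  'th' -> digraph (1 consonant phoneme) (phonemes so far: 1)
  'b' -> consonant phoneme (phonemes so far: 2)
  'a' -> vowel phoneme (phonemes so far: 3)
Total phonemes: 3

3


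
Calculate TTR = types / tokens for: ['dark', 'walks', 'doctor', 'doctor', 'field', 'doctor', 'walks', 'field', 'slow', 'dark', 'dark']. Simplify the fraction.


Tokens: 11
Unique types: ('dark', 'doctor', 'field', 'slow', 'walks') = 5
TTR = 5/11
Already in lowest terms.

5/11


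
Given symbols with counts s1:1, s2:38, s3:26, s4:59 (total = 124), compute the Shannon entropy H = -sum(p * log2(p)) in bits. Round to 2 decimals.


Computing entropy H = -sum(p_i * log2(p_i)):
  s1: p = 1/124 = 0.0081, -p*log2(p) = 0.0561
  s2: p = 38/124 = 0.3065, -p*log2(p) = 0.5229
  s3: p = 26/124 = 0.2097, -p*log2(p) = 0.4726
  s4: p = 59/124 = 0.4758, -p*log2(p) = 0.5099
H = sum of terms = 1.5615
Rounded to 2 decimals: 1.56

1.56


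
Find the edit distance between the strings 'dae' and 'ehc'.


Building DP table for s1='dae' (len 3) and s2='ehc' (len 3):
       e  h  c
    0  1  2  3
  d 1  1  2  3
  a 2  2  2  3
  e 3  2  3  3
Edit distance = dp[3][3] = 3

3
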